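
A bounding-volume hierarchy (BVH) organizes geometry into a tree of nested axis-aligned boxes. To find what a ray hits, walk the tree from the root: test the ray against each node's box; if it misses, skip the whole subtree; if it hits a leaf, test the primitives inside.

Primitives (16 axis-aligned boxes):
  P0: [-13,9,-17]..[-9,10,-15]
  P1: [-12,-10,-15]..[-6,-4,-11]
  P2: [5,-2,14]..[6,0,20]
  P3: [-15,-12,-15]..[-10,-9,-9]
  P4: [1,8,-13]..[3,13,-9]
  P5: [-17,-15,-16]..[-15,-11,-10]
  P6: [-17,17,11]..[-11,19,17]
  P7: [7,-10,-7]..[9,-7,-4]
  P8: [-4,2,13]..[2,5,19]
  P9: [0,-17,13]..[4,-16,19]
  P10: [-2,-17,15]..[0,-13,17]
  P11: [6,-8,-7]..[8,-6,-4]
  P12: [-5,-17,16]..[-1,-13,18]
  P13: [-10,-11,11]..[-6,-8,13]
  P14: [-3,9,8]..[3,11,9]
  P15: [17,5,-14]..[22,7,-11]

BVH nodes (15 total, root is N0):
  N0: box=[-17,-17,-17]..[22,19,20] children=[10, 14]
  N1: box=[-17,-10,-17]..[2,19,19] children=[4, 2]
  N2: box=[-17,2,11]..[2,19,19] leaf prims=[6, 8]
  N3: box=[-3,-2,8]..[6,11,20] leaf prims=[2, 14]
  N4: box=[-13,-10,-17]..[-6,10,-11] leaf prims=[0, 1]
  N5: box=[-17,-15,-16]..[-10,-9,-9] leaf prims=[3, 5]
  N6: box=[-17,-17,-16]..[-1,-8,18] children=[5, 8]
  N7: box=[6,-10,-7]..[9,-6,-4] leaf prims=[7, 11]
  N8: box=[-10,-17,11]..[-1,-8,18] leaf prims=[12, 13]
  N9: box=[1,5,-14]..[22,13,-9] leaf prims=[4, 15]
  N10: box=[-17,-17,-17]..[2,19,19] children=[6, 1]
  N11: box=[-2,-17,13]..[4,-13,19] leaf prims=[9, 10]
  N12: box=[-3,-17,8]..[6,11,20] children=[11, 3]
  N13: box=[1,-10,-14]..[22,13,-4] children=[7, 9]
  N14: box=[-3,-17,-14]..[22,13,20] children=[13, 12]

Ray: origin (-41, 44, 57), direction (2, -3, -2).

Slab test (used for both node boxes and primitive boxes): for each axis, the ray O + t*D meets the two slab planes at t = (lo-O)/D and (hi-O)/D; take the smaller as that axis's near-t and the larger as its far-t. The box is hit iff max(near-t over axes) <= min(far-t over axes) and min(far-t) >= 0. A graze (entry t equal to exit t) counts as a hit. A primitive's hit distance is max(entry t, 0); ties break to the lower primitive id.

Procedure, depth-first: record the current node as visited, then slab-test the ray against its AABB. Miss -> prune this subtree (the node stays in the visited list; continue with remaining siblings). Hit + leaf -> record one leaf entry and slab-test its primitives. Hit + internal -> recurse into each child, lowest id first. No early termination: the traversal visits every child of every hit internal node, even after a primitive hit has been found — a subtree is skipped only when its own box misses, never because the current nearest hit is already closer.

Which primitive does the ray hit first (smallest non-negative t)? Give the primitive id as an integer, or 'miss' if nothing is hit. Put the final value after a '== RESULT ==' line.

Walk:
N0 x:[12,63/2] y:[25/3,61/3] z:[37/2,37] -> hit [37/2,61/3], descend [10, 14]
  N10 x:[12,43/2] y:[25/3,61/3] z:[19,37] -> hit [19,61/3], descend [1, 6]
    N1 x:[12,43/2] y:[25/3,18] z:[19,37] -> miss, prune
    N6 x:[12,20] y:[52/3,61/3] z:[39/2,73/2] -> hit [39/2,20], descend [5, 8]
      N5 x:[12,31/2] y:[53/3,59/3] z:[33,73/2] -> miss, prune
      N8 x:[31/2,20] y:[52/3,61/3] z:[39/2,23] -> hit [39/2,20] leaf, test {P12@t=39/2, P13(miss)}
  N14 x:[19,63/2] y:[31/3,61/3] z:[37/2,71/2] -> hit [19,61/3], descend [12, 13]
    N12 x:[19,47/2] y:[11,61/3] z:[37/2,49/2] -> hit [19,61/3], descend [3, 11]
      N3 x:[19,47/2] y:[11,46/3] z:[37/2,49/2] -> miss, prune
      N11 x:[39/2,45/2] y:[19,61/3] z:[19,22] -> hit [39/2,61/3] leaf, test {P9(miss), P10@t=20}
    N13 x:[21,63/2] y:[31/3,18] z:[61/2,71/2] -> miss, prune

order=[0, 10, 1, 6, 5, 8, 14, 12, 3, 11, 13]  |boxes|=11  |leaves|=2  hit=P12

== RESULT ==
12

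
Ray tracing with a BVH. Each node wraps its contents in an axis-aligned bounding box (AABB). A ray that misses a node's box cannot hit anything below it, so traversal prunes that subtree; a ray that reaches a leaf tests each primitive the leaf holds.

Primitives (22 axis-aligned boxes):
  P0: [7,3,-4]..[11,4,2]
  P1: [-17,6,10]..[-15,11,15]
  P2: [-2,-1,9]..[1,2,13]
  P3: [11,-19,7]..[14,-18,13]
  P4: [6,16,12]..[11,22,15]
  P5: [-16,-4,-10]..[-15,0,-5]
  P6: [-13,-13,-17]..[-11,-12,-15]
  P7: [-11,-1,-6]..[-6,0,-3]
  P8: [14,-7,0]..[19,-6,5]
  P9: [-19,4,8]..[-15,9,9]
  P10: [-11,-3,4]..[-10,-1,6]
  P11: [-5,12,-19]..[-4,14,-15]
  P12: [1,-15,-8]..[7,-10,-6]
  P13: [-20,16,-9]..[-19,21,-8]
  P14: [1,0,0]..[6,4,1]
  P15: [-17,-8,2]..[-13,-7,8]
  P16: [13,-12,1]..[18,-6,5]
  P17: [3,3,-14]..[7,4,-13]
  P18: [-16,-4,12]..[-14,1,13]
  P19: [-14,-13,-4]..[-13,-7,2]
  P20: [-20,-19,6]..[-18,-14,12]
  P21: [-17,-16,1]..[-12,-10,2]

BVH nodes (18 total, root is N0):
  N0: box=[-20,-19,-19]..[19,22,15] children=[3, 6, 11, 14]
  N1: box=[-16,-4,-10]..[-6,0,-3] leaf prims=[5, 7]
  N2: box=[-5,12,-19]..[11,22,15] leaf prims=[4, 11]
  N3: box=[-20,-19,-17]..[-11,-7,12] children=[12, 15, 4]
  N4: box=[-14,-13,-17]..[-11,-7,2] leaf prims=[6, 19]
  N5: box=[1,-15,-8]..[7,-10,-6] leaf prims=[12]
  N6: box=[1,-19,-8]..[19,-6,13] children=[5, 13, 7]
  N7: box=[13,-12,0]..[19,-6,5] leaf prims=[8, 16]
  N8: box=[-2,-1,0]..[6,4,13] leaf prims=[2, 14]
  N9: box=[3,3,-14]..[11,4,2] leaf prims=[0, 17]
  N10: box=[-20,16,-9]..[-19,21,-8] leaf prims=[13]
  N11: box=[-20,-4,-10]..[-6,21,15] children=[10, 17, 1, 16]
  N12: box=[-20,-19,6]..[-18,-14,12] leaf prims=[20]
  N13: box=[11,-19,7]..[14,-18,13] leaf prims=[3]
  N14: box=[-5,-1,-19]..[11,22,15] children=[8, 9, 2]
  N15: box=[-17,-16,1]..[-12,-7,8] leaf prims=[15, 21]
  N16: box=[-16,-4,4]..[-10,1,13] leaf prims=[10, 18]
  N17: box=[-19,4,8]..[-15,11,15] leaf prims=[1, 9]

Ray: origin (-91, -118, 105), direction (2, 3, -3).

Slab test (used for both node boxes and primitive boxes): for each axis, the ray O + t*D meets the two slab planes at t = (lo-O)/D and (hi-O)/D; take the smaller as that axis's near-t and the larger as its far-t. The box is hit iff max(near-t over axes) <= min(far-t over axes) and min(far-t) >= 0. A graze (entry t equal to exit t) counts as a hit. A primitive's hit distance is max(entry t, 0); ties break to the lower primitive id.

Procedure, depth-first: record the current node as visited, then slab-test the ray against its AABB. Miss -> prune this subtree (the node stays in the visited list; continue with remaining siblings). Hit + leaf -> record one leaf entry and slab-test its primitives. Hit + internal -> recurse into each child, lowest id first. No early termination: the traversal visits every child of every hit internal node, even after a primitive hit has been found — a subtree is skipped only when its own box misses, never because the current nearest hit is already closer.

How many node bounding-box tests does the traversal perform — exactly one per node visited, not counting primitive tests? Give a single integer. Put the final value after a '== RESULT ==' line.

Walk:
N0 x:[71/2,55] y:[33,140/3] z:[30,124/3] -> hit [71/2,124/3], descend [3, 6, 11, 14]
  N3 x:[71/2,40] y:[33,37] z:[31,122/3] -> hit [71/2,37], descend [4, 12, 15]
    N4 x:[77/2,40] y:[35,37] z:[103/3,122/3] -> miss, prune
    N12 x:[71/2,73/2] y:[33,104/3] z:[31,33] -> miss, prune
    N15 x:[37,79/2] y:[34,37] z:[97/3,104/3] -> miss, prune
  N6 x:[46,55] y:[33,112/3] z:[92/3,113/3] -> miss, prune
  N11 x:[71/2,85/2] y:[38,139/3] z:[30,115/3] -> hit [38,115/3], descend [1, 10, 16, 17]
    N1 x:[75/2,85/2] y:[38,118/3] z:[36,115/3] -> hit [38,115/3] leaf, test {P5@t=38, P7(miss)}
    N10 x:[71/2,36] y:[134/3,139/3] z:[113/3,38] -> miss, prune
    N16 x:[75/2,81/2] y:[38,119/3] z:[92/3,101/3] -> miss, prune
    N17 x:[36,38] y:[122/3,43] z:[30,97/3] -> miss, prune
  N14 x:[43,51] y:[39,140/3] z:[30,124/3] -> miss, prune

Summary -> nodes [0, 3, 4, 12, 15, 6, 11, 1, 10, 16, 17, 14]; box-tests=12; leaf-entries=1; first=P5

== RESULT ==
12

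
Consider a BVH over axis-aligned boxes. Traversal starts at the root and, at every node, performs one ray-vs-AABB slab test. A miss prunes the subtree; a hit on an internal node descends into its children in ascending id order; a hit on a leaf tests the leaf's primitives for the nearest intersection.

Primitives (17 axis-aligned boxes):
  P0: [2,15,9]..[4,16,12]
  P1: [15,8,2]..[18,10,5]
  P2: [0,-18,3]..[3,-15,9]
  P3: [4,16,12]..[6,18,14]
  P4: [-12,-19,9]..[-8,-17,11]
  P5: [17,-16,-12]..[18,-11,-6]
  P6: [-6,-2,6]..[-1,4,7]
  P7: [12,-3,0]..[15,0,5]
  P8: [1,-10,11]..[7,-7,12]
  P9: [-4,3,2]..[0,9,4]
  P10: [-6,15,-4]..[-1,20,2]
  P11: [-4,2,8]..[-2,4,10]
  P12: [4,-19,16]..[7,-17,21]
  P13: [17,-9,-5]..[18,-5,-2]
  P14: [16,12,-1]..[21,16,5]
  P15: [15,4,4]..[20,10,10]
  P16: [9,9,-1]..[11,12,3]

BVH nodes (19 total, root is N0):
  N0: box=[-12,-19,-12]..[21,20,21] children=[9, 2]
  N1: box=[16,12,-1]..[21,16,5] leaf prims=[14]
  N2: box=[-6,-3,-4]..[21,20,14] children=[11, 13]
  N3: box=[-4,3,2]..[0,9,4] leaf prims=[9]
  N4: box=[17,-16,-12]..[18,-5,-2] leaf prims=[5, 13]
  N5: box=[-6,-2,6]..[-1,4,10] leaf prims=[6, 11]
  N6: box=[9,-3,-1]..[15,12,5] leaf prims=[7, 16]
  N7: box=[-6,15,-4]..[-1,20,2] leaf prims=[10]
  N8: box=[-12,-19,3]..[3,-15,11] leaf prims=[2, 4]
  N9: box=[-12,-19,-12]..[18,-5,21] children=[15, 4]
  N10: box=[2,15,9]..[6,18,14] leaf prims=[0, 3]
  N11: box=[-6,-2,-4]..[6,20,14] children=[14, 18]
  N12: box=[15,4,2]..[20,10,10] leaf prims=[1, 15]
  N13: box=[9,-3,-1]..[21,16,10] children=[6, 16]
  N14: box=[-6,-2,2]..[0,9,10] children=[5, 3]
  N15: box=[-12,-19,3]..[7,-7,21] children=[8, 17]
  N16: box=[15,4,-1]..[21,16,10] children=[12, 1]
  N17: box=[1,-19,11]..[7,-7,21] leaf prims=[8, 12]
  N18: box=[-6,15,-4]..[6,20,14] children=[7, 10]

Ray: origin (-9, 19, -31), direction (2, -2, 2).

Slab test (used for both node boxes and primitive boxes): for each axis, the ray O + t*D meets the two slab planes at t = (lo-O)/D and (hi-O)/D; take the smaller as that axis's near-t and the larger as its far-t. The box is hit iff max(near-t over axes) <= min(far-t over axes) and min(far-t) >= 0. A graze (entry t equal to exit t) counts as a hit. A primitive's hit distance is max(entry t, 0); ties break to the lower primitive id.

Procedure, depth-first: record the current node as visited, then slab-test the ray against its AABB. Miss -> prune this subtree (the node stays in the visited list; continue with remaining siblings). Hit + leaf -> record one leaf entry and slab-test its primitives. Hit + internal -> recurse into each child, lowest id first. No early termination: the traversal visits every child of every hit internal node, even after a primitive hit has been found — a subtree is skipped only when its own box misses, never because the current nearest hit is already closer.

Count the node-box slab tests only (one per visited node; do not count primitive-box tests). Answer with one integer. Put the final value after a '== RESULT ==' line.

Trace the traversal:
N0 x:[-3/2,15] y:[-1/2,19] z:[19/2,26] -> hit [19/2,15], descend [2, 9]
  N2 x:[3/2,15] y:[-1/2,11] z:[27/2,45/2] -> miss, prune
  N9 x:[-3/2,27/2] y:[12,19] z:[19/2,26] -> hit [12,27/2], descend [4, 15]
    N4 x:[13,27/2] y:[12,35/2] z:[19/2,29/2] -> hit [13,27/2] leaf, test {P5(miss), P13@t=13}
    N15 x:[-3/2,8] y:[13,19] z:[17,26] -> miss, prune

Summary -> nodes [0, 2, 9, 4, 15]; box-tests=5; leaf-entries=1; first=P13

== RESULT ==
5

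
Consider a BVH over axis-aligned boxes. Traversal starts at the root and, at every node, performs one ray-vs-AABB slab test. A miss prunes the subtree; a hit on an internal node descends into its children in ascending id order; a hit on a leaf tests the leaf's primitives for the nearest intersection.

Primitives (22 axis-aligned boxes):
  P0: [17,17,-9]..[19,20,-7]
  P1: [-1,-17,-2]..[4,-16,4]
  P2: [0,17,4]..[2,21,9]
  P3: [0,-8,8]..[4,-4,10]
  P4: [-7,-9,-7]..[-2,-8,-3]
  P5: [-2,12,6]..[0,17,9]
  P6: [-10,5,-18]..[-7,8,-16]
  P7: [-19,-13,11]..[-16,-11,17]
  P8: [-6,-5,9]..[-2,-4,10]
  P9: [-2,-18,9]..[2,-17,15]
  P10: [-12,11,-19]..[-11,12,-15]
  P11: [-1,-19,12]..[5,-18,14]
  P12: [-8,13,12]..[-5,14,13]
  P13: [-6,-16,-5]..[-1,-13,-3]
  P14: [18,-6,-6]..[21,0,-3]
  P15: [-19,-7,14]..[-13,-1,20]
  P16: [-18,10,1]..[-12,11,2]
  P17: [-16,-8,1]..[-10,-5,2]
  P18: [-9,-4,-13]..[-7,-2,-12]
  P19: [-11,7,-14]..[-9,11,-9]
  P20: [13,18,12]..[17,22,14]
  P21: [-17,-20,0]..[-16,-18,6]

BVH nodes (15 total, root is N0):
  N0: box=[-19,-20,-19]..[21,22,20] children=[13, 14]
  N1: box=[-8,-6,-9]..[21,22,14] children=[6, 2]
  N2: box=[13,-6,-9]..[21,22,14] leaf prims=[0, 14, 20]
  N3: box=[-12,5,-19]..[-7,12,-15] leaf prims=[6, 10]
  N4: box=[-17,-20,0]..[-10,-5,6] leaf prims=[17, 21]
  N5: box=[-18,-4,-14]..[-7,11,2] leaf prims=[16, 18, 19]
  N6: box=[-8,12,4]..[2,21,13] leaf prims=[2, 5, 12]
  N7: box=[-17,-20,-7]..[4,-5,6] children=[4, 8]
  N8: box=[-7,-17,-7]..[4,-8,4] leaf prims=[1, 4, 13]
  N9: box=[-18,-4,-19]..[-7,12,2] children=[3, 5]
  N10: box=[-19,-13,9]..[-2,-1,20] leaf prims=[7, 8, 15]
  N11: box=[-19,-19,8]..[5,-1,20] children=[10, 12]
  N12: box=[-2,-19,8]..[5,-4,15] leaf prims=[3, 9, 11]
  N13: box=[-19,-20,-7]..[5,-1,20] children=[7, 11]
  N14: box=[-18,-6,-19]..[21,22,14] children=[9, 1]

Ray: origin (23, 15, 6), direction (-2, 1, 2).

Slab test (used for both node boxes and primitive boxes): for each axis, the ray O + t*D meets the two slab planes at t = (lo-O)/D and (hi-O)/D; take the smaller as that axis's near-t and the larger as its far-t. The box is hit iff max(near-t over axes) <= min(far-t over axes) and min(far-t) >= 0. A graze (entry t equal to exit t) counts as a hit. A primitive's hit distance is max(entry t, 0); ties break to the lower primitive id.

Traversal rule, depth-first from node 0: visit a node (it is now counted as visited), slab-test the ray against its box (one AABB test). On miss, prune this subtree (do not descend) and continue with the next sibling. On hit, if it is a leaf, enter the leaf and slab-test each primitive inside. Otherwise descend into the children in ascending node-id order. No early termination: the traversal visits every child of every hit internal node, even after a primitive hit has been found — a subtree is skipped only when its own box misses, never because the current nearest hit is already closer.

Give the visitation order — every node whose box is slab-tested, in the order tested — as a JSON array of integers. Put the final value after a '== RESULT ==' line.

Traverse from the root:
N0 x:[1,21] y:[-35,7] z:[-25/2,7] -> hit [1,7], descend [13, 14]
  N13 x:[9,21] y:[-35,-16] z:[-13/2,7] -> miss, prune
  N14 x:[1,41/2] y:[-21,7] z:[-25/2,4] -> hit [1,4], descend [1, 9]
    N1 x:[1,31/2] y:[-21,7] z:[-15/2,4] -> hit [1,4], descend [2, 6]
      N2 x:[1,5] y:[-21,7] z:[-15/2,4] -> hit [1,4] leaf, test {P0(miss), P14(miss), P20@t=3}
      N6 x:[21/2,31/2] y:[-3,6] z:[-1,7/2] -> miss, prune
    N9 x:[15,41/2] y:[-19,-3] z:[-25/2,-2] -> miss, prune

7 AABB tests over nodes [0, 13, 14, 1, 2, 6, 9]; 1 leaf entered; closest P20.

== RESULT ==
[0, 13, 14, 1, 2, 6, 9]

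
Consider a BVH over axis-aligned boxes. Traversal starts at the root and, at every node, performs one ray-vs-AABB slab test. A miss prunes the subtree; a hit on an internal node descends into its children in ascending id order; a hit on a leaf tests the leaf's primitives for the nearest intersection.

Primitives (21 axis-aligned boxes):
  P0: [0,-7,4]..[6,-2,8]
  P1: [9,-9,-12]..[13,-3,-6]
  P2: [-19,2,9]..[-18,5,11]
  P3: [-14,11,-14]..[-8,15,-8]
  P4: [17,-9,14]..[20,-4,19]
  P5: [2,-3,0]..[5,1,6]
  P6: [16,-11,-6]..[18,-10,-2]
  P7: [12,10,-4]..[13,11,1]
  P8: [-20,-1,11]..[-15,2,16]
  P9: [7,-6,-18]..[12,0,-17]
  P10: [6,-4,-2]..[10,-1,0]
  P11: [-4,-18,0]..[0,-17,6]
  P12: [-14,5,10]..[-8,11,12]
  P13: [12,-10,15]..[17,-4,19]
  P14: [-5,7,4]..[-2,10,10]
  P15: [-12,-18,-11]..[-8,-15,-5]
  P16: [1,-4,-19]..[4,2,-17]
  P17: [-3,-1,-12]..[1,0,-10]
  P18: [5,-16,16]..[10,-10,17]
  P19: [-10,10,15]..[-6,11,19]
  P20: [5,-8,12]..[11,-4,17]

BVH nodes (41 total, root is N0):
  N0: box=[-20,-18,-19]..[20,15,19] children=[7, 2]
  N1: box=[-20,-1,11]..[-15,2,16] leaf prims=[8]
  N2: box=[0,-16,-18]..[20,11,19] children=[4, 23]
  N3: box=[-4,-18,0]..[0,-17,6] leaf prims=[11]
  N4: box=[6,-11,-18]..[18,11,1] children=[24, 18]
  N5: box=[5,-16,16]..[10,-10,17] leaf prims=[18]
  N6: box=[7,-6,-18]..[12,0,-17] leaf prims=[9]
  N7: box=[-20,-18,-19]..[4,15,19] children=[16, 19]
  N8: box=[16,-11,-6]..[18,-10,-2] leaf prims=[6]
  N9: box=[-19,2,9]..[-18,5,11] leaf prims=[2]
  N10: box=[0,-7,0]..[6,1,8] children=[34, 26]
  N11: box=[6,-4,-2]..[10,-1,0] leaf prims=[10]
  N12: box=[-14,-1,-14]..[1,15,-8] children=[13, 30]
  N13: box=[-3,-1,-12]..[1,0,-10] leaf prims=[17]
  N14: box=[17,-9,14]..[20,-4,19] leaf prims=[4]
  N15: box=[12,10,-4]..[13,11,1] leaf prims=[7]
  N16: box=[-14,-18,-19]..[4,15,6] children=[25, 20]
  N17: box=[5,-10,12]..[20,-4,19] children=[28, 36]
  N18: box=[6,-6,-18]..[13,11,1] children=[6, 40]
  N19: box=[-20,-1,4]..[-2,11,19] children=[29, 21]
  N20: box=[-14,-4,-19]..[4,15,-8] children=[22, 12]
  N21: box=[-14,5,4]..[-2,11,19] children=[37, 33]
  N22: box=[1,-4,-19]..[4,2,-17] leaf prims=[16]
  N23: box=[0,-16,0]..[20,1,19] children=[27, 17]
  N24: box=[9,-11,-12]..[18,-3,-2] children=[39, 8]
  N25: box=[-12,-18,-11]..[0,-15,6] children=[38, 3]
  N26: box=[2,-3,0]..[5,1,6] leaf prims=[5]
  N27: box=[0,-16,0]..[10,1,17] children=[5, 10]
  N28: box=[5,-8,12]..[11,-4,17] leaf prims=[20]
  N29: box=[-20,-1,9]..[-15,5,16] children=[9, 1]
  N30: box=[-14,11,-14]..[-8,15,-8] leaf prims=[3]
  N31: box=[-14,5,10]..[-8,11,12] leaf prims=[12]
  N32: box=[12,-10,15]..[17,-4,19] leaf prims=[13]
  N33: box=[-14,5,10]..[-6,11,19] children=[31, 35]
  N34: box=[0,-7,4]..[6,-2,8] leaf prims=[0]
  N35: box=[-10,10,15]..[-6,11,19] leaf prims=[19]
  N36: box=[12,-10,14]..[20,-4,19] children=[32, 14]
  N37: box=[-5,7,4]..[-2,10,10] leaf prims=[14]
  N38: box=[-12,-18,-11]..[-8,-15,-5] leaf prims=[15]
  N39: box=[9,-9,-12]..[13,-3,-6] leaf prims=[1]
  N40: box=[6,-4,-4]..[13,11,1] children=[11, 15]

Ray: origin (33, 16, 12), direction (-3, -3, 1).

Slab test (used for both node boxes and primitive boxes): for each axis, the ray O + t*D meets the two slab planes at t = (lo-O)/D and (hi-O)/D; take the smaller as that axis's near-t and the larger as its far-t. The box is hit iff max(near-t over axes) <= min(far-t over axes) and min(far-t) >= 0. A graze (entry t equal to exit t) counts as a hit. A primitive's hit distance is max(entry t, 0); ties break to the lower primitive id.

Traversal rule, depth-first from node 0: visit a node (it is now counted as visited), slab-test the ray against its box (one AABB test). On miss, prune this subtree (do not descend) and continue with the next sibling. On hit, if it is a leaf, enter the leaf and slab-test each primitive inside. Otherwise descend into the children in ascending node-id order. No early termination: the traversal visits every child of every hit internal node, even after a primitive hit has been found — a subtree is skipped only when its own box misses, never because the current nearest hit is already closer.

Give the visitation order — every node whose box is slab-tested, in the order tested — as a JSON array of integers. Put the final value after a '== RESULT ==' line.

Trace the traversal:
N0 x:[13/3,53/3] y:[1/3,34/3] z:[-31,7] -> hit [13/3,7], descend [2, 7]
  N2 x:[13/3,11] y:[5/3,32/3] z:[-30,7] -> hit [13/3,7], descend [4, 23]
    N4 x:[5,9] y:[5/3,9] z:[-30,-11] -> miss, prune
    N23 x:[13/3,11] y:[5,32/3] z:[-12,7] -> hit [5,7], descend [17, 27]
      N17 x:[13/3,28/3] y:[20/3,26/3] z:[0,7] -> hit [20/3,7], descend [28, 36]
        N28 x:[22/3,28/3] y:[20/3,8] z:[0,5] -> miss, prune
        N36 x:[13/3,7] y:[20/3,26/3] z:[2,7] -> hit [20/3,7], descend [14, 32]
          N14 x:[13/3,16/3] y:[20/3,25/3] z:[2,7] -> miss, prune
          N32 x:[16/3,7] y:[20/3,26/3] z:[3,7] -> hit [20/3,7] leaf, test {P13@t=20/3}
      N27 x:[23/3,11] y:[5,32/3] z:[-12,5] -> miss, prune
  N7 x:[29/3,53/3] y:[1/3,34/3] z:[-31,7] -> miss, prune

Summary -> nodes [0, 2, 4, 23, 17, 28, 36, 14, 32, 27, 7]; box-tests=11; leaf-entries=1; first=P13

== RESULT ==
[0, 2, 4, 23, 17, 28, 36, 14, 32, 27, 7]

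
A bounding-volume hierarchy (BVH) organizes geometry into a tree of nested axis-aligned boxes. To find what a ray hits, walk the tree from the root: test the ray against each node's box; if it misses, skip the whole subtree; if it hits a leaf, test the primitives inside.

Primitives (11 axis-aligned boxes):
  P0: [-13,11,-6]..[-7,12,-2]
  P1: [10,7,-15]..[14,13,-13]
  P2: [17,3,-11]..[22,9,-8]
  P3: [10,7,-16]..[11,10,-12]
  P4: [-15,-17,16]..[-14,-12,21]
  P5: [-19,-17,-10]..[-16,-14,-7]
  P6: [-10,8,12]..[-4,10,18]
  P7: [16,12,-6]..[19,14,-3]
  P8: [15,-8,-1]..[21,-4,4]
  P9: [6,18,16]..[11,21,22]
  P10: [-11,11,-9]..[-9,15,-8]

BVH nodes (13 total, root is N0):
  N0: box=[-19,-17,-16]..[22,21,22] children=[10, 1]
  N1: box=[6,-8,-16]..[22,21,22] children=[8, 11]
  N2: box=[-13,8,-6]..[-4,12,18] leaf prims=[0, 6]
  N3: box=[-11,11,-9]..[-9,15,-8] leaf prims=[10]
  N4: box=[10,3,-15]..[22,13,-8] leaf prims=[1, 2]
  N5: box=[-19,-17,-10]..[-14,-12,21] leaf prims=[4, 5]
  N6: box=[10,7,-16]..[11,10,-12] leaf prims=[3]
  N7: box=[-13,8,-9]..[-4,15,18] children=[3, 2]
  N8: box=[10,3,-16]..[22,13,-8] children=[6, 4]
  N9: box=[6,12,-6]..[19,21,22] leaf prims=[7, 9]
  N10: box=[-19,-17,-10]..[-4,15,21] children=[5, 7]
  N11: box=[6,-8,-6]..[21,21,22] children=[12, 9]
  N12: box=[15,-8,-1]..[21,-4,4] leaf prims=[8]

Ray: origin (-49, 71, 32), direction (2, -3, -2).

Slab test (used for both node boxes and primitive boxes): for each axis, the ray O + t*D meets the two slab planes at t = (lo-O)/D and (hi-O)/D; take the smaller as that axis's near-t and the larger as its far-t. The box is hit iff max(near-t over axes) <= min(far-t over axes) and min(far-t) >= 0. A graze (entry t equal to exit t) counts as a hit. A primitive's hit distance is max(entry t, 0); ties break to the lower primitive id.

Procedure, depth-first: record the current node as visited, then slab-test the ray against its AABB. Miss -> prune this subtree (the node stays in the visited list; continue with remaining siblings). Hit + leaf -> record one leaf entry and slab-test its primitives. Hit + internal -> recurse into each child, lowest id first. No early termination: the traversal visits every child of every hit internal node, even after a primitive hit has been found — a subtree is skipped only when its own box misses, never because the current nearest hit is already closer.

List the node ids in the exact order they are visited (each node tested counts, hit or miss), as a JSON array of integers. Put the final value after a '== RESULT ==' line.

Walk:
N0 x:[15,71/2] y:[50/3,88/3] z:[5,24] -> hit [50/3,24], descend [1, 10]
  N1 x:[55/2,71/2] y:[50/3,79/3] z:[5,24] -> miss, prune
  N10 x:[15,45/2] y:[56/3,88/3] z:[11/2,21] -> hit [56/3,21], descend [5, 7]
    N5 x:[15,35/2] y:[83/3,88/3] z:[11/2,21] -> miss, prune
    N7 x:[18,45/2] y:[56/3,21] z:[7,41/2] -> hit [56/3,41/2], descend [2, 3]
      N2 x:[18,45/2] y:[59/3,21] z:[7,19] -> miss, prune
      N3 x:[19,20] y:[56/3,20] z:[20,41/2] -> hit [20,20] leaf, test {P10@t=20}

7 AABB tests over nodes [0, 1, 10, 5, 7, 2, 3]; 1 leaf entered; closest P10.

== RESULT ==
[0, 1, 10, 5, 7, 2, 3]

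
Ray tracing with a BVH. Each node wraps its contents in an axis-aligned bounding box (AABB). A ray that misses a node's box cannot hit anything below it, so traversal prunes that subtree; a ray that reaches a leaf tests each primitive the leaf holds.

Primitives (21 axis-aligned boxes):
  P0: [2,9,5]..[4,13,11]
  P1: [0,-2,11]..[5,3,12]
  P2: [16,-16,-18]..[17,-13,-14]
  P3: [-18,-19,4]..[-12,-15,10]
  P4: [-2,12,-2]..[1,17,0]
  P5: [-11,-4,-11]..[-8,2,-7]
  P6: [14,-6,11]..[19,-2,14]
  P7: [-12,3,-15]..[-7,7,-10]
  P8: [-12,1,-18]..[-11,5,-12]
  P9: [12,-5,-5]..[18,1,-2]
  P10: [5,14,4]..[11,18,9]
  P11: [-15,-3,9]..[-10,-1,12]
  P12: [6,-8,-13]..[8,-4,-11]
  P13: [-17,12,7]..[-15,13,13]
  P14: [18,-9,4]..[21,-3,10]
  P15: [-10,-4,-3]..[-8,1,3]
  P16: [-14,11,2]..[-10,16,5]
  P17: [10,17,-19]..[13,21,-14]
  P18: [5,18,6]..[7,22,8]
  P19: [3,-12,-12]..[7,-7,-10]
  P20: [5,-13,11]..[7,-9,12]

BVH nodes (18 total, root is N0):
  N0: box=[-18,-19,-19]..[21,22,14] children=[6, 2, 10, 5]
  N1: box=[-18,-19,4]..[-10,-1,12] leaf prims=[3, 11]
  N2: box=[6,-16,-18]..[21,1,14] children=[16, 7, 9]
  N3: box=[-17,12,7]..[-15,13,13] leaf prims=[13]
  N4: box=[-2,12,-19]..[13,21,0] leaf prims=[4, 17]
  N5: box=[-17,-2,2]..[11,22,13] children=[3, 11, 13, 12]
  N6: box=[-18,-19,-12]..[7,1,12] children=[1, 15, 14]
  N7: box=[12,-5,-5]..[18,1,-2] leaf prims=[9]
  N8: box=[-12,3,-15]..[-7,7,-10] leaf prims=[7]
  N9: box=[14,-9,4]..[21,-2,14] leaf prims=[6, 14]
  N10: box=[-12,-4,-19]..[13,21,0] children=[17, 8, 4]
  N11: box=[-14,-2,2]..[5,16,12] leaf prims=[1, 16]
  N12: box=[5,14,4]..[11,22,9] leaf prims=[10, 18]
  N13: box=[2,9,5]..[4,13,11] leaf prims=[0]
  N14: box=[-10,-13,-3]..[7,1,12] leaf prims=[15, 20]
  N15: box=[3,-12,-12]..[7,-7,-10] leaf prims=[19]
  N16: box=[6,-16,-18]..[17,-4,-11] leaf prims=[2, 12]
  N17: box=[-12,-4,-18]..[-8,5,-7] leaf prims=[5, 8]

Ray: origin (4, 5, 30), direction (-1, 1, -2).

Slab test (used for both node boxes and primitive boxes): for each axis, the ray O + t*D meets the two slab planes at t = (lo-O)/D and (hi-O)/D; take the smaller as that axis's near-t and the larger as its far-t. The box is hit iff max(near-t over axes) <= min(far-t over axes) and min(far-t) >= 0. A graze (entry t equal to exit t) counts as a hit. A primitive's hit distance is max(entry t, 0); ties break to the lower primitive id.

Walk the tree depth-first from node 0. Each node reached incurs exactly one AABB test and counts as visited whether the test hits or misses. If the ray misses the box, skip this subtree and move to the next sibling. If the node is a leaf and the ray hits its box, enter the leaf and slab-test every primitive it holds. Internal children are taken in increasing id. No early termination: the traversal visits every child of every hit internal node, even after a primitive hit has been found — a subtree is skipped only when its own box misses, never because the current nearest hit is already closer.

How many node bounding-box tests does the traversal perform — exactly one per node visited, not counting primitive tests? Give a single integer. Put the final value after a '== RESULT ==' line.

Traverse from the root:
N0 x:[-17,22] y:[-24,17] z:[8,49/2] -> hit [8,17], descend [2, 5, 6, 10]
  N2 x:[-17,-2] y:[-21,-4] z:[8,24] -> miss, prune
  N5 x:[-7,21] y:[-7,17] z:[17/2,14] -> hit [17/2,14], descend [3, 11, 12, 13]
    N3 x:[19,21] y:[7,8] z:[17/2,23/2] -> miss, prune
    N11 x:[-1,18] y:[-7,11] z:[9,14] -> hit [9,11] leaf, test {P1(miss), P16(miss)}
    N12 x:[-7,-1] y:[9,17] z:[21/2,13] -> miss, prune
    N13 x:[0,2] y:[4,8] z:[19/2,25/2] -> miss, prune
  N6 x:[-3,22] y:[-24,-4] z:[9,21] -> miss, prune
  N10 x:[-9,16] y:[-9,16] z:[15,49/2] -> hit [15,16], descend [4, 8, 17]
    N4 x:[-9,6] y:[7,16] z:[15,49/2] -> miss, prune
    N8 x:[11,16] y:[-2,2] z:[20,45/2] -> miss, prune
    N17 x:[12,16] y:[-9,0] z:[37/2,24] -> miss, prune

order=[0, 2, 5, 3, 11, 12, 13, 6, 10, 4, 8, 17]  |boxes|=12  |leaves|=1  hit=miss

== RESULT ==
12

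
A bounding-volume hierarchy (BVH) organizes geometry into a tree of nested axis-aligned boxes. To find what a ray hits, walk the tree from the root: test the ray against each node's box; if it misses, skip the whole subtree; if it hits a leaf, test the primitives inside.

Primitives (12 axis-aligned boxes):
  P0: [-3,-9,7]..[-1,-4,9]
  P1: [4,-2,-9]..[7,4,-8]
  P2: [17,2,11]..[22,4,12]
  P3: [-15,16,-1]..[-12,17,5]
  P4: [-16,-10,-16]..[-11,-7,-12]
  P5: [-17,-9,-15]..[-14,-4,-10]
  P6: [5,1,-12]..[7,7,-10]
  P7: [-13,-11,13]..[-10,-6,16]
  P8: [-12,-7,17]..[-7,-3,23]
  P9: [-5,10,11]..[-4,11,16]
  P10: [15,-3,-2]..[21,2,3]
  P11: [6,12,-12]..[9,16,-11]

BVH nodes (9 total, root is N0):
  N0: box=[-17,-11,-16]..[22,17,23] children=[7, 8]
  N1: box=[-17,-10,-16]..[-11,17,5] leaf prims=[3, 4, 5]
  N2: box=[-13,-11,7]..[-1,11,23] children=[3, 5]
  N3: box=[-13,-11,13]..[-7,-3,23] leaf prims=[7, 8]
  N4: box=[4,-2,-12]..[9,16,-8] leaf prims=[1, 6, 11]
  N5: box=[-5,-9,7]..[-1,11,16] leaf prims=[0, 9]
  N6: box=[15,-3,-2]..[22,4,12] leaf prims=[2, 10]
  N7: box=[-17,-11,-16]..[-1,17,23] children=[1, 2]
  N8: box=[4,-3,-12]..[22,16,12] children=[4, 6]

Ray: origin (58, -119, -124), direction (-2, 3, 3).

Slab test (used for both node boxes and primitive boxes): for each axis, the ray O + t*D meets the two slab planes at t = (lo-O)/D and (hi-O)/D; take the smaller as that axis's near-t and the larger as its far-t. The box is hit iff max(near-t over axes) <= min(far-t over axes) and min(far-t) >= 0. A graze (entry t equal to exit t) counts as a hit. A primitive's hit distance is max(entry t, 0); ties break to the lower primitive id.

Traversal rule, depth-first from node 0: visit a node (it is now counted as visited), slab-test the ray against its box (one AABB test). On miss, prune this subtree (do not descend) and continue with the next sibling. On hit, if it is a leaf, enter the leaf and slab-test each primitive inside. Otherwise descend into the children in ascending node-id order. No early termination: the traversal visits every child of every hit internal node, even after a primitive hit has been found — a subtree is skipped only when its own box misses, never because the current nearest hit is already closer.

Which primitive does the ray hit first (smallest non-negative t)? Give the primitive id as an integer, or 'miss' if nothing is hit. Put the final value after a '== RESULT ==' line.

Trace the traversal:
N0 x:[18,75/2] y:[36,136/3] z:[36,49] -> hit [36,75/2], descend [7, 8]
  N7 x:[59/2,75/2] y:[36,136/3] z:[36,49] -> hit [36,75/2], descend [1, 2]
    N1 x:[69/2,75/2] y:[109/3,136/3] z:[36,43] -> hit [109/3,75/2] leaf, test {P3(miss), P4@t=109/3, P5@t=110/3}
    N2 x:[59/2,71/2] y:[36,130/3] z:[131/3,49] -> miss, prune
  N8 x:[18,27] y:[116/3,45] z:[112/3,136/3] -> miss, prune

order=[0, 7, 1, 2, 8]  |boxes|=5  |leaves|=1  hit=P4

== RESULT ==
4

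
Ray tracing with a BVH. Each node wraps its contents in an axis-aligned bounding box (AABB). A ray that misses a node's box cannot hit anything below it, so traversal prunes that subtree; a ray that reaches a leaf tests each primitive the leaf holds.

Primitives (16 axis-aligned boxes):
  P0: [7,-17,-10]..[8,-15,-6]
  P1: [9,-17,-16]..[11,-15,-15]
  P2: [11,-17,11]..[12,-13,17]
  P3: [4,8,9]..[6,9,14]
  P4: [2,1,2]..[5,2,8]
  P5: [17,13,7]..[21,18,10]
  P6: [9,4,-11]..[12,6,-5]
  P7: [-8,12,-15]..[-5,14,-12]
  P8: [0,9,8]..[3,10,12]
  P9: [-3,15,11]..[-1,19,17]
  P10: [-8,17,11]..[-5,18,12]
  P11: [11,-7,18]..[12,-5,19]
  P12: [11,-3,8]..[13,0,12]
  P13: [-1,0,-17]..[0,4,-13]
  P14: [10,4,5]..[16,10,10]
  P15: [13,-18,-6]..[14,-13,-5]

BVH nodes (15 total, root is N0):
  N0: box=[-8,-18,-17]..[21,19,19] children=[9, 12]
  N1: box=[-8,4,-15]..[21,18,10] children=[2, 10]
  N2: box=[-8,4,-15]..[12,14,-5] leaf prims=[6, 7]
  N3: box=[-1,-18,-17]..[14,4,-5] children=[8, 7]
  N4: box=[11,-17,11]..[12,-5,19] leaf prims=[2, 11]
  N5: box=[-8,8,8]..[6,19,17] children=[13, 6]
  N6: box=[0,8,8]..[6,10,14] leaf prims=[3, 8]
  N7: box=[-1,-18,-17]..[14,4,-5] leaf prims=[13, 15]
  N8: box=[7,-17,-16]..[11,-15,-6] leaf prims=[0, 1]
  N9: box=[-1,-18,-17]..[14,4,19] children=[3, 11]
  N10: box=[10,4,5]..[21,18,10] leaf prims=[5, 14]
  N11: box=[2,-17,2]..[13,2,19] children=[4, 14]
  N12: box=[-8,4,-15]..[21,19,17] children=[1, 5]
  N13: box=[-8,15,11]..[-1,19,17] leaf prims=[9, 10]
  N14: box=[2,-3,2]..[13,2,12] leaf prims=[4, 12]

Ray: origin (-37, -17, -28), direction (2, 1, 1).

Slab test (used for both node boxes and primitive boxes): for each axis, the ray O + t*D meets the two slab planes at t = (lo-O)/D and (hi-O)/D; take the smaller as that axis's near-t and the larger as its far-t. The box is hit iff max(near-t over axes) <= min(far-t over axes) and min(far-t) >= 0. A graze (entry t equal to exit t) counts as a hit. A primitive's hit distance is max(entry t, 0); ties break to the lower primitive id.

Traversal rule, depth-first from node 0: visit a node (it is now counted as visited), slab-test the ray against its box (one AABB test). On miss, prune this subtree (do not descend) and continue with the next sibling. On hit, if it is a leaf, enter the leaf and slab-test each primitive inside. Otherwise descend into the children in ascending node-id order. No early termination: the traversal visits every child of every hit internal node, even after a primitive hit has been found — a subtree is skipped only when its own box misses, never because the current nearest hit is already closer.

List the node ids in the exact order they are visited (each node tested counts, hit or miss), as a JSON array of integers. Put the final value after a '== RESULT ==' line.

Trace the traversal:
N0 x:[29/2,29] y:[-1,36] z:[11,47] -> hit [29/2,29], descend [9, 12]
  N9 x:[18,51/2] y:[-1,21] z:[11,47] -> hit [18,21], descend [3, 11]
    N3 x:[18,51/2] y:[-1,21] z:[11,23] -> hit [18,21], descend [7, 8]
      N7 x:[18,51/2] y:[-1,21] z:[11,23] -> hit [18,21] leaf, test {P13(miss), P15(miss)}
      N8 x:[22,24] y:[0,2] z:[12,22] -> miss, prune
    N11 x:[39/2,25] y:[0,19] z:[30,47] -> miss, prune
  N12 x:[29/2,29] y:[21,36] z:[13,45] -> hit [21,29], descend [1, 5]
    N1 x:[29/2,29] y:[21,35] z:[13,38] -> hit [21,29], descend [2, 10]
      N2 x:[29/2,49/2] y:[21,31] z:[13,23] -> hit [21,23] leaf, test {P6@t=23, P7(miss)}
      N10 x:[47/2,29] y:[21,35] z:[33,38] -> miss, prune
    N5 x:[29/2,43/2] y:[25,36] z:[36,45] -> miss, prune

order=[0, 9, 3, 7, 8, 11, 12, 1, 2, 10, 5]  |boxes|=11  |leaves|=2  hit=P6

== RESULT ==
[0, 9, 3, 7, 8, 11, 12, 1, 2, 10, 5]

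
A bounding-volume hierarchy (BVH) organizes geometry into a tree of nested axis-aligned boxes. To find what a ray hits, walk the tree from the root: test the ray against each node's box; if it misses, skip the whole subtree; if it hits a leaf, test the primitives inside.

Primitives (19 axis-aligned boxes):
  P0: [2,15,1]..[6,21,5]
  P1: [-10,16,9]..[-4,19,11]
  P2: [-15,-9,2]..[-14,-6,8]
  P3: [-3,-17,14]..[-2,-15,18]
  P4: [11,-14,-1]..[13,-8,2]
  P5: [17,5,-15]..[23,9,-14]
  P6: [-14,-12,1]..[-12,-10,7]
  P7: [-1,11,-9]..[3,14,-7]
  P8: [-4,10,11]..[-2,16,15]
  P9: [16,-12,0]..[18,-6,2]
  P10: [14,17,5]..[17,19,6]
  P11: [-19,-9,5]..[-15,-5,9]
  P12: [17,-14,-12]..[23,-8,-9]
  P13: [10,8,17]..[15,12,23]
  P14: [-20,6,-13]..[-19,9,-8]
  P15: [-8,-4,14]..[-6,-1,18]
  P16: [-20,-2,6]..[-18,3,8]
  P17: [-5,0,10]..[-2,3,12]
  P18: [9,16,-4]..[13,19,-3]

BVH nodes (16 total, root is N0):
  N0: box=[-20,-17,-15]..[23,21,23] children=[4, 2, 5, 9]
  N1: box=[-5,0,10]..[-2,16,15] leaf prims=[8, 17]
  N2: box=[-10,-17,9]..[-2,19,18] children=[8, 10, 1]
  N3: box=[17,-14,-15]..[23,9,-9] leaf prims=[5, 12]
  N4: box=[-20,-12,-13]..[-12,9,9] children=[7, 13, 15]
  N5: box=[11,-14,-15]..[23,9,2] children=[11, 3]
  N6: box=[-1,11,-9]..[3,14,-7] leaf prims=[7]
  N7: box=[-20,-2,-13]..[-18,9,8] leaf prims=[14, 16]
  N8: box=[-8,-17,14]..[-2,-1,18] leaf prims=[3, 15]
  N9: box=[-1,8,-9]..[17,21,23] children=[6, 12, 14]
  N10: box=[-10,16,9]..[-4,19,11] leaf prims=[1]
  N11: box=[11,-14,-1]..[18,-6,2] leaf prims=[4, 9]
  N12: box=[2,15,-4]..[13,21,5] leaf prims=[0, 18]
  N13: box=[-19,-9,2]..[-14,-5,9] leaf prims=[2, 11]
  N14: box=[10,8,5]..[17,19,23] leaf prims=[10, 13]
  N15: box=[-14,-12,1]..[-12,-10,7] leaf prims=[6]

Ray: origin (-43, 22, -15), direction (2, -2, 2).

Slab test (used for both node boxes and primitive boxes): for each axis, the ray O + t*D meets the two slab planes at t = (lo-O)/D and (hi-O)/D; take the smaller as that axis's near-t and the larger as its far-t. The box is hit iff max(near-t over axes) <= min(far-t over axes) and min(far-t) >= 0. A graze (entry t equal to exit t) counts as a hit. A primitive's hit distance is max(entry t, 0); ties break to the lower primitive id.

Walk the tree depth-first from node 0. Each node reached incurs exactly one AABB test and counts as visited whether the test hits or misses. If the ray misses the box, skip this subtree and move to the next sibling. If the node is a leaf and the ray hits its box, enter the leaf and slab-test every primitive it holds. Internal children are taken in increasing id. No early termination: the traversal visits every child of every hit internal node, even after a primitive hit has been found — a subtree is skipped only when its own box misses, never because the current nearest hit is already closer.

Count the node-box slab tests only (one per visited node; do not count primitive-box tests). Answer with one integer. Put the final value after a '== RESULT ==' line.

Trace the traversal:
N0 x:[23/2,33] y:[1/2,39/2] z:[0,19] -> hit [23/2,19], descend [2, 4, 5, 9]
  N2 x:[33/2,41/2] y:[3/2,39/2] z:[12,33/2] -> hit [33/2,33/2], descend [1, 8, 10]
    N1 x:[19,41/2] y:[3,11] z:[25/2,15] -> miss, prune
    N8 x:[35/2,41/2] y:[23/2,39/2] z:[29/2,33/2] -> miss, prune
    N10 x:[33/2,39/2] y:[3/2,3] z:[12,13] -> miss, prune
  N4 x:[23/2,31/2] y:[13/2,17] z:[1,12] -> hit [23/2,12], descend [7, 13, 15]
    N7 x:[23/2,25/2] y:[13/2,12] z:[1,23/2] -> hit [23/2,23/2] leaf, test {P14(miss), P16@t=23/2}
    N13 x:[12,29/2] y:[27/2,31/2] z:[17/2,12] -> miss, prune
    N15 x:[29/2,31/2] y:[16,17] z:[8,11] -> miss, prune
  N5 x:[27,33] y:[13/2,18] z:[0,17/2] -> miss, prune
  N9 x:[21,30] y:[1/2,7] z:[3,19] -> miss, prune

Visited [0, 2, 1, 8, 10, 4, 7, 13, 15, 5, 9]. Tests: 11 box, 1 leaf. Nearest: P16.

== RESULT ==
11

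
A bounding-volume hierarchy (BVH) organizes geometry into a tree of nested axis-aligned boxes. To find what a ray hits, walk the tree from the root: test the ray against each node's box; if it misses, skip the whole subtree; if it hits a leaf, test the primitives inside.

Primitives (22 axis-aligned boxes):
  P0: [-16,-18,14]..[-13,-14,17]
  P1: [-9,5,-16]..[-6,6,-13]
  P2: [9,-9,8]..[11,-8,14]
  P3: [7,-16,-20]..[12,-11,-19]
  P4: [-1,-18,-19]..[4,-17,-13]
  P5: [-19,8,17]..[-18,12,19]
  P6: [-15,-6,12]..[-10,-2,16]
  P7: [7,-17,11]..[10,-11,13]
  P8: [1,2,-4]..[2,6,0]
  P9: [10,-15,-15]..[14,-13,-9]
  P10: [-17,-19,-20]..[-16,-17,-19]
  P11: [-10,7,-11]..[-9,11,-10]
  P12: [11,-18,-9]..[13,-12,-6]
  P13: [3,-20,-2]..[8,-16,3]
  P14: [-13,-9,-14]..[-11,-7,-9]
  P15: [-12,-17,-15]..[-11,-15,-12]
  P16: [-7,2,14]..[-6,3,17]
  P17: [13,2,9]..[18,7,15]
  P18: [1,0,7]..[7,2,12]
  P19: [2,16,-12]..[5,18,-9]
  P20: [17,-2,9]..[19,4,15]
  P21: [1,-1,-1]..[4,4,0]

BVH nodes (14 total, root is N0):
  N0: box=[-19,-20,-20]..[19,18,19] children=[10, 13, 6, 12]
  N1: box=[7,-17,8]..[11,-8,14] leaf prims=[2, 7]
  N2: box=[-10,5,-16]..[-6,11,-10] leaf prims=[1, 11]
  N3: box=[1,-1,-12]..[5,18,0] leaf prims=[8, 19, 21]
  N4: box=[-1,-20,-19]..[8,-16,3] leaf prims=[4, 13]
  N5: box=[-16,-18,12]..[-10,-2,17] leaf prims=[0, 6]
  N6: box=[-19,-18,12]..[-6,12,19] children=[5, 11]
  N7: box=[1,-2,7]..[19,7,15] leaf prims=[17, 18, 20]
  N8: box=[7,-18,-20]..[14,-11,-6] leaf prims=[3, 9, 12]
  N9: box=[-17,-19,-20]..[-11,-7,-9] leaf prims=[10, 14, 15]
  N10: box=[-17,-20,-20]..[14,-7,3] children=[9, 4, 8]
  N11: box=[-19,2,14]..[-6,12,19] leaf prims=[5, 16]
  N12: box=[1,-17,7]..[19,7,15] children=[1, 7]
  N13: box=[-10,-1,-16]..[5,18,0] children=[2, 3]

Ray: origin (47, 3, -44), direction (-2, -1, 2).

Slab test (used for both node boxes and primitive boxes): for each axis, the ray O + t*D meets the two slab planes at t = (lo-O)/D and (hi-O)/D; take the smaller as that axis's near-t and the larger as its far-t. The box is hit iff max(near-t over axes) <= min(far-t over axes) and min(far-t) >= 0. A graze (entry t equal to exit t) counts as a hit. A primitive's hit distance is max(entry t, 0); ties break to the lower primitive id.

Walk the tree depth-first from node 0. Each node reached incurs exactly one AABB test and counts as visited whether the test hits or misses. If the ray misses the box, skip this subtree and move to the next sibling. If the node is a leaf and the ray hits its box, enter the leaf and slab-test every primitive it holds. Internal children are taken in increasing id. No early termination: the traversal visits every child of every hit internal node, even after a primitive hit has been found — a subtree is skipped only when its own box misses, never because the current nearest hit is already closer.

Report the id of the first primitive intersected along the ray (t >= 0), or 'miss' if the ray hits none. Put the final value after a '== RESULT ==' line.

Walk:
N0 x:[14,33] y:[-15,23] z:[12,63/2] -> hit [14,23], descend [6, 10, 12, 13]
  N6 x:[53/2,33] y:[-9,21] z:[28,63/2] -> miss, prune
  N10 x:[33/2,32] y:[10,23] z:[12,47/2] -> hit [33/2,23], descend [4, 8, 9]
    N4 x:[39/2,24] y:[19,23] z:[25/2,47/2] -> hit [39/2,23] leaf, test {P4(miss), P13@t=21}
    N8 x:[33/2,20] y:[14,21] z:[12,19] -> hit [33/2,19] leaf, test {P3(miss), P9@t=33/2, P12@t=35/2}
    N9 x:[29,32] y:[10,22] z:[12,35/2] -> miss, prune
  N12 x:[14,23] y:[-4,20] z:[51/2,59/2] -> miss, prune
  N13 x:[21,57/2] y:[-15,4] z:[14,22] -> miss, prune

order=[0, 6, 10, 4, 8, 9, 12, 13]  |boxes|=8  |leaves|=2  hit=P9

== RESULT ==
9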